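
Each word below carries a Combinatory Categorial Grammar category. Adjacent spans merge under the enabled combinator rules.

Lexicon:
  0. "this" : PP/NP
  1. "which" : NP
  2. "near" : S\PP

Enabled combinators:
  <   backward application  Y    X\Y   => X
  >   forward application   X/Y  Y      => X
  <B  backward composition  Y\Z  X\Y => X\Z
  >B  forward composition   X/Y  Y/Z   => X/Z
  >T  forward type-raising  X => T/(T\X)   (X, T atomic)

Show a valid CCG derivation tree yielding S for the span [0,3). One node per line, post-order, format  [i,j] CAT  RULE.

[0,1] PP/NP  lex  "this"
[1,2] NP  lex  "which"
[0,2] PP  >  k=1
[2,3] S\PP  lex  "near"
[0,3] S  <  k=2

[0,3] S   <
  [0,2] PP   >
    [0,1] "this" : PP/NP
    [1,2] "which" : NP
  [2,3] "near" : S\PP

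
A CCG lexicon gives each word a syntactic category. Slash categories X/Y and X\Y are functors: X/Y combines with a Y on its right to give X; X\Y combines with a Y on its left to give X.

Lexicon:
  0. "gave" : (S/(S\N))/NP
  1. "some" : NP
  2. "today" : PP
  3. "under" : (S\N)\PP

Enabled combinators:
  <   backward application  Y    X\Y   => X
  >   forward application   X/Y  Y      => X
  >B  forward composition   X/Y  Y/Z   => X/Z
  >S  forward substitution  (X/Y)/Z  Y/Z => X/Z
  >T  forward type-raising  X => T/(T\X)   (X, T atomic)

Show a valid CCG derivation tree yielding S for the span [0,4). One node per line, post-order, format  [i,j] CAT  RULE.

[0,1] (S/(S\N))/NP  lex  "gave"
[1,2] NP  lex  "some"
[0,2] S/(S\N)  >  k=1
[2,3] PP  lex  "today"
[3,4] (S\N)\PP  lex  "under"
[2,4] S\N  <  k=3
[0,4] S  >  k=2

[0,4] S   >
  [0,2] S/(S\N)   >
    [0,1] "gave" : (S/(S\N))/NP
    [1,2] "some" : NP
  [2,4] S\N   <
    [2,3] "today" : PP
    [3,4] "under" : (S\N)\PP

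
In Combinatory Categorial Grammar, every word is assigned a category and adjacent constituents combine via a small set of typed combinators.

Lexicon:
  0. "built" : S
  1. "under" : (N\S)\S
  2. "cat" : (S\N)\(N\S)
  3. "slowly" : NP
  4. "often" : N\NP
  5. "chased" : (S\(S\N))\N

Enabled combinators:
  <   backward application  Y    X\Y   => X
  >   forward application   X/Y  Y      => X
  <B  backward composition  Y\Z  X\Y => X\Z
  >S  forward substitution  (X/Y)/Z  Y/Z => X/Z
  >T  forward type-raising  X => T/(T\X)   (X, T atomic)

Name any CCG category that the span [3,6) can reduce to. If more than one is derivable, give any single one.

[0,6] S   <
  [0,3] S\N   <
    [0,2] N\S   <
      [0,1] "built" : S
      [1,2] "under" : (N\S)\S
    [2,3] "cat" : (S\N)\(N\S)
  [3,6] S\(S\N)   <
    [3,5] N   <
      [3,4] "slowly" : NP
      [4,5] "often" : N\NP
    [5,6] "chased" : (S\(S\N))\N

S\(S\N)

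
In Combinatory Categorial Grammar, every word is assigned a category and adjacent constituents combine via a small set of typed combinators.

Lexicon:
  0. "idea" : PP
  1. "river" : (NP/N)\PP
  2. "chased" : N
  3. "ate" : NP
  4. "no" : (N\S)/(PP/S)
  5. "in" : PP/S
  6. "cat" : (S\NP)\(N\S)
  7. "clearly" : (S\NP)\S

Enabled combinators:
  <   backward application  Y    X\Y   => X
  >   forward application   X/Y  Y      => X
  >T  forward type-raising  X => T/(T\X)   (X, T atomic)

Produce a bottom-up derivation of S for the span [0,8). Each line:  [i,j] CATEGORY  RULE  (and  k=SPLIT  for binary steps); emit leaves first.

[0,8] S   <
  [0,3] NP   >
    [0,2] NP/N   <
      [0,1] "idea" : PP
      [1,2] "river" : (NP/N)\PP
    [2,3] "chased" : N
  [3,8] S\NP   <
    [3,7] S   <
      [3,4] "ate" : NP
      [4,7] S\NP   <
        [4,6] N\S   >
          [4,5] "no" : (N\S)/(PP/S)
          [5,6] "in" : PP/S
        [6,7] "cat" : (S\NP)\(N\S)
    [7,8] "clearly" : (S\NP)\S

[0,1] PP  lex  "idea"
[1,2] (NP/N)\PP  lex  "river"
[0,2] NP/N  <  k=1
[2,3] N  lex  "chased"
[0,3] NP  >  k=2
[3,4] NP  lex  "ate"
[4,5] (N\S)/(PP/S)  lex  "no"
[5,6] PP/S  lex  "in"
[4,6] N\S  >  k=5
[6,7] (S\NP)\(N\S)  lex  "cat"
[4,7] S\NP  <  k=6
[3,7] S  <  k=4
[7,8] (S\NP)\S  lex  "clearly"
[3,8] S\NP  <  k=7
[0,8] S  <  k=3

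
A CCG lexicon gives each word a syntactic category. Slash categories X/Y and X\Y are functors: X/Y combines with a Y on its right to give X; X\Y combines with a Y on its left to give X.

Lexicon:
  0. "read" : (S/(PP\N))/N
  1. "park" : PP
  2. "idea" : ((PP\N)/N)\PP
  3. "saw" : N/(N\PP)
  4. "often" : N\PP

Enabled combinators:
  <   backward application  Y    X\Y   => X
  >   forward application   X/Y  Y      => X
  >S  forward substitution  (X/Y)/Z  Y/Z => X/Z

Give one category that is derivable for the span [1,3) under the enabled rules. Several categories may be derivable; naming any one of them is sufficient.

[0,5] S   >
  [0,3] S/N   >S
    [0,1] "read" : (S/(PP\N))/N
    [1,3] (PP\N)/N   <
      [1,2] "park" : PP
      [2,3] "idea" : ((PP\N)/N)\PP
  [3,5] N   >
    [3,4] "saw" : N/(N\PP)
    [4,5] "often" : N\PP

(PP\N)/N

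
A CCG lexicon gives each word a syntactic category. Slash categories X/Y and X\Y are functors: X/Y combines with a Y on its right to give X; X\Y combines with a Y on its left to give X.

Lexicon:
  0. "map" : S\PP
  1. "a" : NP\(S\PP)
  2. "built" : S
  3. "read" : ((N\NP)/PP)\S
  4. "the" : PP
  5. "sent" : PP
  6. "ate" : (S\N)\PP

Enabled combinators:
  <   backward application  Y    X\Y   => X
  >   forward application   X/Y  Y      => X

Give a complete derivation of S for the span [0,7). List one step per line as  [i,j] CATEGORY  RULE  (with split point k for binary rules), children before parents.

[0,7] S   <
  [0,5] N   <
    [0,2] NP   <
      [0,1] "map" : S\PP
      [1,2] "a" : NP\(S\PP)
    [2,5] N\NP   >
      [2,4] (N\NP)/PP   <
        [2,3] "built" : S
        [3,4] "read" : ((N\NP)/PP)\S
      [4,5] "the" : PP
  [5,7] S\N   <
    [5,6] "sent" : PP
    [6,7] "ate" : (S\N)\PP

[0,1] S\PP  lex  "map"
[1,2] NP\(S\PP)  lex  "a"
[0,2] NP  <  k=1
[2,3] S  lex  "built"
[3,4] ((N\NP)/PP)\S  lex  "read"
[2,4] (N\NP)/PP  <  k=3
[4,5] PP  lex  "the"
[2,5] N\NP  >  k=4
[0,5] N  <  k=2
[5,6] PP  lex  "sent"
[6,7] (S\N)\PP  lex  "ate"
[5,7] S\N  <  k=6
[0,7] S  <  k=5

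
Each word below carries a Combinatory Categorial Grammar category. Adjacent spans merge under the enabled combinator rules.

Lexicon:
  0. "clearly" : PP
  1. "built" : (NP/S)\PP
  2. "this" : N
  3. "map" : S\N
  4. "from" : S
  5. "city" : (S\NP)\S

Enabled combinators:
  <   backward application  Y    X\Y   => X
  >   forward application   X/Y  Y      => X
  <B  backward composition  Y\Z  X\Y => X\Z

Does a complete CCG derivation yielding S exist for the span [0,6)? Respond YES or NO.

YES

[0,6] S   <
  [0,4] NP   >
    [0,2] NP/S   <
      [0,1] "clearly" : PP
      [1,2] "built" : (NP/S)\PP
    [2,4] S   <
      [2,3] "this" : N
      [3,4] "map" : S\N
  [4,6] S\NP   <
    [4,5] "from" : S
    [5,6] "city" : (S\NP)\S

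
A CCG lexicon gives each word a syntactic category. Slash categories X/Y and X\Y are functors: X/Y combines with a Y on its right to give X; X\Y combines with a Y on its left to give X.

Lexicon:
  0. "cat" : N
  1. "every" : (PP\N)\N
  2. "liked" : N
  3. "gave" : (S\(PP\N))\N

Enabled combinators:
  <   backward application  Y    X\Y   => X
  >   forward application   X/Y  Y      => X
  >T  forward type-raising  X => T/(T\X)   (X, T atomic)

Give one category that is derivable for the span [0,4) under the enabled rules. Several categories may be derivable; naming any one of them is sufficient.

S

[0,4] S   <
  [0,2] PP\N   <
    [0,1] "cat" : N
    [1,2] "every" : (PP\N)\N
  [2,4] S\(PP\N)   <
    [2,3] "liked" : N
    [3,4] "gave" : (S\(PP\N))\N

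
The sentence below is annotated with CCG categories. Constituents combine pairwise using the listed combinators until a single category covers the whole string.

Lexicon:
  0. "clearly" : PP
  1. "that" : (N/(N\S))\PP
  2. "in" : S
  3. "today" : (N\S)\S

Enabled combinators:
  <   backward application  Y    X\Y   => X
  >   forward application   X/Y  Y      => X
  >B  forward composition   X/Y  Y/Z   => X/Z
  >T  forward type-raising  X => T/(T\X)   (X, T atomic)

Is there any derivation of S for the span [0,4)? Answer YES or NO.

NO

PP (N/(N\S))\PP S (N\S)\S
CKY chart[0,4] = {N, N/(N\N), NP/(NP\N), PP/(PP\N), S/(S\N)}; S ∉ chart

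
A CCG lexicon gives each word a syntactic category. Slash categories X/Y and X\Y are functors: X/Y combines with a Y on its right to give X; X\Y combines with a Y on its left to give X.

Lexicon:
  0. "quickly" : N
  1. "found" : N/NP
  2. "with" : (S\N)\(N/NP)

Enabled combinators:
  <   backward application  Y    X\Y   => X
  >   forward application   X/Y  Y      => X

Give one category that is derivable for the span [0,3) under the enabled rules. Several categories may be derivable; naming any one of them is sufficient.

S

[0,3] S   <
  [0,1] "quickly" : N
  [1,3] S\N   <
    [1,2] "found" : N/NP
    [2,3] "with" : (S\N)\(N/NP)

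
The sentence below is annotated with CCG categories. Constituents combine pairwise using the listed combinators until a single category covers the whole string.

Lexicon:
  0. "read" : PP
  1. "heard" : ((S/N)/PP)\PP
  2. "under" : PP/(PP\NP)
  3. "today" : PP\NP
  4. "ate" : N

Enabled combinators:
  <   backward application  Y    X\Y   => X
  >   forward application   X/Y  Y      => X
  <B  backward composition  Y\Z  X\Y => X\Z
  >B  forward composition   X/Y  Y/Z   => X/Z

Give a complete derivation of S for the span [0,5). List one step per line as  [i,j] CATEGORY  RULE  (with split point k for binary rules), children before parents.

[0,1] PP  lex  "read"
[1,2] ((S/N)/PP)\PP  lex  "heard"
[0,2] (S/N)/PP  <  k=1
[2,3] PP/(PP\NP)  lex  "under"
[3,4] PP\NP  lex  "today"
[2,4] PP  >  k=3
[0,4] S/N  >  k=2
[4,5] N  lex  "ate"
[0,5] S  >  k=4

[0,5] S   >
  [0,4] S/N   >
    [0,2] (S/N)/PP   <
      [0,1] "read" : PP
      [1,2] "heard" : ((S/N)/PP)\PP
    [2,4] PP   >
      [2,3] "under" : PP/(PP\NP)
      [3,4] "today" : PP\NP
  [4,5] "ate" : N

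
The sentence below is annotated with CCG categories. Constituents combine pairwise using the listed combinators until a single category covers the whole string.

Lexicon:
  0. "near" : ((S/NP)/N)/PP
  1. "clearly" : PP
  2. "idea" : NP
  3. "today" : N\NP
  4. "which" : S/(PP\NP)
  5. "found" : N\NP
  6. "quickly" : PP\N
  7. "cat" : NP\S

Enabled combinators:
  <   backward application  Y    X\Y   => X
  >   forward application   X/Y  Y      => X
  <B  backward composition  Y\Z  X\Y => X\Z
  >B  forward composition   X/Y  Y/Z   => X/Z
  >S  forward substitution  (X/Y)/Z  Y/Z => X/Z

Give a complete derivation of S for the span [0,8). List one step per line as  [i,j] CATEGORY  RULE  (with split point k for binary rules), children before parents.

[0,1] ((S/NP)/N)/PP  lex  "near"
[1,2] PP  lex  "clearly"
[0,2] (S/NP)/N  >  k=1
[2,3] NP  lex  "idea"
[3,4] N\NP  lex  "today"
[2,4] N  <  k=3
[0,4] S/NP  >  k=2
[4,5] S/(PP\NP)  lex  "which"
[5,6] N\NP  lex  "found"
[6,7] PP\N  lex  "quickly"
[5,7] PP\NP  <B  k=6
[4,7] S  >  k=5
[7,8] NP\S  lex  "cat"
[4,8] NP  <  k=7
[0,8] S  >  k=4

[0,8] S   >
  [0,4] S/NP   >
    [0,2] (S/NP)/N   >
      [0,1] "near" : ((S/NP)/N)/PP
      [1,2] "clearly" : PP
    [2,4] N   <
      [2,3] "idea" : NP
      [3,4] "today" : N\NP
  [4,8] NP   <
    [4,7] S   >
      [4,5] "which" : S/(PP\NP)
      [5,7] PP\NP   <B
        [5,6] "found" : N\NP
        [6,7] "quickly" : PP\N
    [7,8] "cat" : NP\S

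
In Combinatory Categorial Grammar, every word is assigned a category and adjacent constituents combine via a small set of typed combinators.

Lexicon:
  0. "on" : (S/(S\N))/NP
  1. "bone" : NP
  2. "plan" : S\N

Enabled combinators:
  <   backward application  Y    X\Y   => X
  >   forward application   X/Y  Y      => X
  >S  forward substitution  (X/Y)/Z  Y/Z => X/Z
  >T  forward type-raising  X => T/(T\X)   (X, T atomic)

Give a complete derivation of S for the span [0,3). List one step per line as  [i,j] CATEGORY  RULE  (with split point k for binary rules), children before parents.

[0,3] S   >
  [0,2] S/(S\N)   >
    [0,1] "on" : (S/(S\N))/NP
    [1,2] "bone" : NP
  [2,3] "plan" : S\N

[0,1] (S/(S\N))/NP  lex  "on"
[1,2] NP  lex  "bone"
[0,2] S/(S\N)  >  k=1
[2,3] S\N  lex  "plan"
[0,3] S  >  k=2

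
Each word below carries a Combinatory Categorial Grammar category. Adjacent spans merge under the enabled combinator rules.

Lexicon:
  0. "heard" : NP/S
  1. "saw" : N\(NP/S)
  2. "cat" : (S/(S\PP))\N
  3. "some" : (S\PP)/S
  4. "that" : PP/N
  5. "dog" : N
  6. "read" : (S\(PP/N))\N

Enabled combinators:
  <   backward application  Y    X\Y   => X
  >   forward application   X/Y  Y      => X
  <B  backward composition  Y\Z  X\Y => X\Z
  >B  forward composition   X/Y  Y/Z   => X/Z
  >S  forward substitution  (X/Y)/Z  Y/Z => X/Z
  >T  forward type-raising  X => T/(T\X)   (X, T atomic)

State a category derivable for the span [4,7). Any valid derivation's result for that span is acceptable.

[0,7] S   >
  [0,3] S/(S\PP)   <
    [0,2] N   <
      [0,1] "heard" : NP/S
      [1,2] "saw" : N\(NP/S)
    [2,3] "cat" : (S/(S\PP))\N
  [3,7] S\PP   >
    [3,4] "some" : (S\PP)/S
    [4,7] S   <
      [4,5] "that" : PP/N
      [5,7] S\(PP/N)   <
        [5,6] "dog" : N
        [6,7] "read" : (S\(PP/N))\N

S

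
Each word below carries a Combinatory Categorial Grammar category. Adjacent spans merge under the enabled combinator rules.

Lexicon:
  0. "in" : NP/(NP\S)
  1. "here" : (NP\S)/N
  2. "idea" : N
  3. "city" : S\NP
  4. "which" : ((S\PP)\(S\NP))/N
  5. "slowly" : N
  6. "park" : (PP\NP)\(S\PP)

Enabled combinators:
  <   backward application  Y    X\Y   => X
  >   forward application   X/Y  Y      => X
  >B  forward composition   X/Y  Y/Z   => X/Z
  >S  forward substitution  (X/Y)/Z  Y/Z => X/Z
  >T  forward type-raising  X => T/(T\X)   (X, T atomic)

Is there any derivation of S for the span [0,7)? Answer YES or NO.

NP/(NP\S) (NP\S)/N N S\NP ((S\PP)\(S\NP))/N N (PP\NP)\(S\PP)
CKY chart[0,7] = {N/(N\PP), NP/(NP\PP), PP, PP/(PP\PP), S/(S\PP)}; S ∉ chart

NO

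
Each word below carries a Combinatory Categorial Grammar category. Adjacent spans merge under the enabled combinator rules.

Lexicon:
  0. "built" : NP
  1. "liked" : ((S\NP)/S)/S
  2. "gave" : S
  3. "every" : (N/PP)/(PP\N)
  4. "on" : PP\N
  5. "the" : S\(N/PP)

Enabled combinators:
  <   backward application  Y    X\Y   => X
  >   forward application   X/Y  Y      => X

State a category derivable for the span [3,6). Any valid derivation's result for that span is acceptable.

S

[0,6] S   <
  [0,1] "built" : NP
  [1,6] S\NP   >
    [1,3] (S\NP)/S   >
      [1,2] "liked" : ((S\NP)/S)/S
      [2,3] "gave" : S
    [3,6] S   <
      [3,5] N/PP   >
        [3,4] "every" : (N/PP)/(PP\N)
        [4,5] "on" : PP\N
      [5,6] "the" : S\(N/PP)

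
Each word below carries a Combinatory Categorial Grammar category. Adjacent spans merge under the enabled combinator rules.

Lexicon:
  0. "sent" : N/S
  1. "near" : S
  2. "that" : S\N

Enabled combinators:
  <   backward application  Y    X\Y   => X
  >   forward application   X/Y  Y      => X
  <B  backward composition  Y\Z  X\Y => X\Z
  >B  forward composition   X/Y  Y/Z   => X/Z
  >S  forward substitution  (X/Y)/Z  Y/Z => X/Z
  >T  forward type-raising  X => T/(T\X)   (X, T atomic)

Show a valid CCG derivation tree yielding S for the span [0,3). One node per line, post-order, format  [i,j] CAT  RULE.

[0,1] N/S  lex  "sent"
[1,2] S  lex  "near"
[0,2] N  >  k=1
[2,3] S\N  lex  "that"
[0,3] S  <  k=2

[0,3] S   <
  [0,2] N   >
    [0,1] "sent" : N/S
    [1,2] "near" : S
  [2,3] "that" : S\N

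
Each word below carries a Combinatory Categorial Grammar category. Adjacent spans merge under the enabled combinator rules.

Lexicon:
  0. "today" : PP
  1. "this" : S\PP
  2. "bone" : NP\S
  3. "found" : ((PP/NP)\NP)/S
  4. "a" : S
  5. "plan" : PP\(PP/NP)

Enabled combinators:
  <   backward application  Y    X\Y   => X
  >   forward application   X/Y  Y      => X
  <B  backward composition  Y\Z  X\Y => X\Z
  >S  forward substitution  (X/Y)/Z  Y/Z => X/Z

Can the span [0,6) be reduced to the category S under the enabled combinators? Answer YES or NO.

PP S\PP NP\S ((PP/NP)\NP)/S S PP\(PP/NP)
CKY chart[0,6] = {PP}; S ∉ chart

NO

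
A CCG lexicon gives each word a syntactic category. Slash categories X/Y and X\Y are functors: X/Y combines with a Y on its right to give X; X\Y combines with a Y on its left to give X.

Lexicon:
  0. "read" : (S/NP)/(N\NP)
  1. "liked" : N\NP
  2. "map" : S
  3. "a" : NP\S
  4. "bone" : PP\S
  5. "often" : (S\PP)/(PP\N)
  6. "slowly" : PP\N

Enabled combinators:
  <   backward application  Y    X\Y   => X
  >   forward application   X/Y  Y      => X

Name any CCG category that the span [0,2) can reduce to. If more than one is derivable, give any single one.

[0,7] S   <
  [0,5] PP   <
    [0,4] S   >
      [0,2] S/NP   >
        [0,1] "read" : (S/NP)/(N\NP)
        [1,2] "liked" : N\NP
      [2,4] NP   <
        [2,3] "map" : S
        [3,4] "a" : NP\S
    [4,5] "bone" : PP\S
  [5,7] S\PP   >
    [5,6] "often" : (S\PP)/(PP\N)
    [6,7] "slowly" : PP\N

S/NP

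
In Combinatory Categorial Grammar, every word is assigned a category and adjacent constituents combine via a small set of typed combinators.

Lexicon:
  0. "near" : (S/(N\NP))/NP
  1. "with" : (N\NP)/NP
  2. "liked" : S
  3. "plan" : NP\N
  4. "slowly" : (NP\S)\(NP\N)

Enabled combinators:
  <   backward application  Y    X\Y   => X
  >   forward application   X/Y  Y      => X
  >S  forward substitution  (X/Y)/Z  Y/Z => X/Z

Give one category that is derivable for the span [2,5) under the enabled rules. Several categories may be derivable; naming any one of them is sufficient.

[0,5] S   >
  [0,2] S/NP   >S
    [0,1] "near" : (S/(N\NP))/NP
    [1,2] "with" : (N\NP)/NP
  [2,5] NP   <
    [2,3] "liked" : S
    [3,5] NP\S   <
      [3,4] "plan" : NP\N
      [4,5] "slowly" : (NP\S)\(NP\N)

NP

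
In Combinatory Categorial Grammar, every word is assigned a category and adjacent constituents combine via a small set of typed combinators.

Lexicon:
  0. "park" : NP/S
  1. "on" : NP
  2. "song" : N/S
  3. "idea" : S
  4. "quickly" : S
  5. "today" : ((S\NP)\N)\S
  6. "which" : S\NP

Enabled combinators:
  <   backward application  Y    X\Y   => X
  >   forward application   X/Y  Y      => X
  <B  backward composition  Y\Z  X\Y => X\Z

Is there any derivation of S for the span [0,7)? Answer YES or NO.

[0,7] S   <
  [0,6] NP   >
    [0,1] "park" : NP/S
    [1,6] S   <
      [1,2] "on" : NP
      [2,6] S\NP   <
        [2,4] N   >
          [2,3] "song" : N/S
          [3,4] "idea" : S
        [4,6] (S\NP)\N   <
          [4,5] "quickly" : S
          [5,6] "today" : ((S\NP)\N)\S
  [6,7] "which" : S\NP

YES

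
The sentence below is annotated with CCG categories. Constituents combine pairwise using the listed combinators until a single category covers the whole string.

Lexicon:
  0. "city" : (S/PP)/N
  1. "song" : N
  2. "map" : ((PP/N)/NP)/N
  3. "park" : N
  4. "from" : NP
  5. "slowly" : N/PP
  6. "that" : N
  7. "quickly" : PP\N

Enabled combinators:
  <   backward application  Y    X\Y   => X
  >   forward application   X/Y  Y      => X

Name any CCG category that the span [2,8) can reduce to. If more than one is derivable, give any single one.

PP

[0,8] S   >
  [0,2] S/PP   >
    [0,1] "city" : (S/PP)/N
    [1,2] "song" : N
  [2,8] PP   >
    [2,5] PP/N   >
      [2,4] (PP/N)/NP   >
        [2,3] "map" : ((PP/N)/NP)/N
        [3,4] "park" : N
      [4,5] "from" : NP
    [5,8] N   >
      [5,6] "slowly" : N/PP
      [6,8] PP   <
        [6,7] "that" : N
        [7,8] "quickly" : PP\N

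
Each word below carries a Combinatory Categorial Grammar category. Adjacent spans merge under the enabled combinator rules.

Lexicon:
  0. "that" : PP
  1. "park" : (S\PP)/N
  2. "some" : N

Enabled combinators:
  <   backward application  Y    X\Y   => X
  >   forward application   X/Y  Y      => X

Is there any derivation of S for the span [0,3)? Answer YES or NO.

YES

[0,3] S   <
  [0,1] "that" : PP
  [1,3] S\PP   >
    [1,2] "park" : (S\PP)/N
    [2,3] "some" : N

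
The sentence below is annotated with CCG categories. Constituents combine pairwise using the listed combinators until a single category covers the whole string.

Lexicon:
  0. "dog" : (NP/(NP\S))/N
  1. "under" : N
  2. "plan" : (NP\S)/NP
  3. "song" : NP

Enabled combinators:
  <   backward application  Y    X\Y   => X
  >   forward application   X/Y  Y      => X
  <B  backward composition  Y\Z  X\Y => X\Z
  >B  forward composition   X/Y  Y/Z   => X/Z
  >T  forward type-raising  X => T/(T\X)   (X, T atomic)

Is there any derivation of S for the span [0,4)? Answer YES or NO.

(NP/(NP\S))/N N (NP\S)/NP NP
CKY chart[0,4] = {N/(N\NP), NP, NP/(NP\NP), PP/(PP\NP), S/(S\NP)}; S ∉ chart

NO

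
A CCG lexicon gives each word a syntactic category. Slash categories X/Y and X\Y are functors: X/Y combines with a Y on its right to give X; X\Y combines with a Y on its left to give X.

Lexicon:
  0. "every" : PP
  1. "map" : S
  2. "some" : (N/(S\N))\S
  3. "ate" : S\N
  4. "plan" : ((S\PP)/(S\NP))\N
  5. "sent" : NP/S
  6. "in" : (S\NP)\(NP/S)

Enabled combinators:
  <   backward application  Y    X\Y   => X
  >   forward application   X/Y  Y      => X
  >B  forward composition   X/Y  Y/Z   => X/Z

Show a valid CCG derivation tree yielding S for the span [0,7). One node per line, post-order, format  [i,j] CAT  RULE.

[0,1] PP  lex  "every"
[1,2] S  lex  "map"
[2,3] (N/(S\N))\S  lex  "some"
[1,3] N/(S\N)  <  k=2
[3,4] S\N  lex  "ate"
[1,4] N  >  k=3
[4,5] ((S\PP)/(S\NP))\N  lex  "plan"
[1,5] (S\PP)/(S\NP)  <  k=4
[5,6] NP/S  lex  "sent"
[6,7] (S\NP)\(NP/S)  lex  "in"
[5,7] S\NP  <  k=6
[1,7] S\PP  >  k=5
[0,7] S  <  k=1

[0,7] S   <
  [0,1] "every" : PP
  [1,7] S\PP   >
    [1,5] (S\PP)/(S\NP)   <
      [1,4] N   >
        [1,3] N/(S\N)   <
          [1,2] "map" : S
          [2,3] "some" : (N/(S\N))\S
        [3,4] "ate" : S\N
      [4,5] "plan" : ((S\PP)/(S\NP))\N
    [5,7] S\NP   <
      [5,6] "sent" : NP/S
      [6,7] "in" : (S\NP)\(NP/S)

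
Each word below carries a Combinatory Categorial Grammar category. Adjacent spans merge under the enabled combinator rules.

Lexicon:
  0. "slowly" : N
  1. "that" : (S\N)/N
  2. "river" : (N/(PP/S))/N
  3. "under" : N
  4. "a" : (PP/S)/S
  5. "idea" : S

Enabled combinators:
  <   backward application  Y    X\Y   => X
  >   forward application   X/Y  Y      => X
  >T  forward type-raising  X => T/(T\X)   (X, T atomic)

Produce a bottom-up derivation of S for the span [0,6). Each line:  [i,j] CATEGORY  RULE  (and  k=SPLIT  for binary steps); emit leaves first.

[0,1] N  lex  "slowly"
[1,2] (S\N)/N  lex  "that"
[2,3] (N/(PP/S))/N  lex  "river"
[3,4] N  lex  "under"
[2,4] N/(PP/S)  >  k=3
[4,5] (PP/S)/S  lex  "a"
[5,6] S  lex  "idea"
[4,6] PP/S  >  k=5
[2,6] N  >  k=4
[1,6] S\N  >  k=2
[0,6] S  <  k=1

[0,6] S   <
  [0,1] "slowly" : N
  [1,6] S\N   >
    [1,2] "that" : (S\N)/N
    [2,6] N   >
      [2,4] N/(PP/S)   >
        [2,3] "river" : (N/(PP/S))/N
        [3,4] "under" : N
      [4,6] PP/S   >
        [4,5] "a" : (PP/S)/S
        [5,6] "idea" : S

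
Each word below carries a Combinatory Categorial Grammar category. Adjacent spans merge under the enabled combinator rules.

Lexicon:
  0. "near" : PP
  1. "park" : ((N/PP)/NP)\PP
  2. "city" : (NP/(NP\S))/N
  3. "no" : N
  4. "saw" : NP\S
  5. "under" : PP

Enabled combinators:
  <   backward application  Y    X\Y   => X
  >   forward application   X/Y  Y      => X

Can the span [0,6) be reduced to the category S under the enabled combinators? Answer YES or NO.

NO

PP ((N/PP)/NP)\PP (NP/(NP\S))/N N NP\S PP
CKY chart[0,6] = {N}; S ∉ chart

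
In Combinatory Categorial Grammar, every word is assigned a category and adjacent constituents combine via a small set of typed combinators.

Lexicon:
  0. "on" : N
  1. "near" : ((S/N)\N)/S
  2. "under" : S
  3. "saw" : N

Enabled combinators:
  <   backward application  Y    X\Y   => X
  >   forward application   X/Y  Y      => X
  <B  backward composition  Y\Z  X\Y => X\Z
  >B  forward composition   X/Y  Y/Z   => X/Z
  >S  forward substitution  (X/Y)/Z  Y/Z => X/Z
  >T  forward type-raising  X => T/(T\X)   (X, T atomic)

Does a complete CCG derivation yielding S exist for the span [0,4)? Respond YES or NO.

YES

[0,4] S   >
  [0,3] S/N   <
    [0,1] "on" : N
    [1,3] (S/N)\N   >
      [1,2] "near" : ((S/N)\N)/S
      [2,3] "under" : S
  [3,4] "saw" : N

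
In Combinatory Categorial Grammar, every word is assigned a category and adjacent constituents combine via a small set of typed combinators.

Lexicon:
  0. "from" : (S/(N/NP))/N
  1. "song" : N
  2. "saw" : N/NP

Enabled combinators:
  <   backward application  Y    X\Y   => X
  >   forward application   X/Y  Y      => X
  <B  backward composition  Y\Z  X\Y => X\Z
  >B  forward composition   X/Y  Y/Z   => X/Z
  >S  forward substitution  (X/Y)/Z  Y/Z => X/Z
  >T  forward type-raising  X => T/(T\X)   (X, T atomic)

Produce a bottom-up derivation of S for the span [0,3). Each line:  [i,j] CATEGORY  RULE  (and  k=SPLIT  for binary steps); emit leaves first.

[0,1] (S/(N/NP))/N  lex  "from"
[1,2] N  lex  "song"
[0,2] S/(N/NP)  >  k=1
[2,3] N/NP  lex  "saw"
[0,3] S  >  k=2

[0,3] S   >
  [0,2] S/(N/NP)   >
    [0,1] "from" : (S/(N/NP))/N
    [1,2] "song" : N
  [2,3] "saw" : N/NP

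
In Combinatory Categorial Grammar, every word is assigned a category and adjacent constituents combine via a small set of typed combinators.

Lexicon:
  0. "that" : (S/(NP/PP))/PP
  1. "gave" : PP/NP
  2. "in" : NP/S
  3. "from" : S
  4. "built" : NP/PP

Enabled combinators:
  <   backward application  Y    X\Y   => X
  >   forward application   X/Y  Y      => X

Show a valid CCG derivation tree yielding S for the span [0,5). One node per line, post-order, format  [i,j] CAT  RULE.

[0,1] (S/(NP/PP))/PP  lex  "that"
[1,2] PP/NP  lex  "gave"
[2,3] NP/S  lex  "in"
[3,4] S  lex  "from"
[2,4] NP  >  k=3
[1,4] PP  >  k=2
[0,4] S/(NP/PP)  >  k=1
[4,5] NP/PP  lex  "built"
[0,5] S  >  k=4

[0,5] S   >
  [0,4] S/(NP/PP)   >
    [0,1] "that" : (S/(NP/PP))/PP
    [1,4] PP   >
      [1,2] "gave" : PP/NP
      [2,4] NP   >
        [2,3] "in" : NP/S
        [3,4] "from" : S
  [4,5] "built" : NP/PP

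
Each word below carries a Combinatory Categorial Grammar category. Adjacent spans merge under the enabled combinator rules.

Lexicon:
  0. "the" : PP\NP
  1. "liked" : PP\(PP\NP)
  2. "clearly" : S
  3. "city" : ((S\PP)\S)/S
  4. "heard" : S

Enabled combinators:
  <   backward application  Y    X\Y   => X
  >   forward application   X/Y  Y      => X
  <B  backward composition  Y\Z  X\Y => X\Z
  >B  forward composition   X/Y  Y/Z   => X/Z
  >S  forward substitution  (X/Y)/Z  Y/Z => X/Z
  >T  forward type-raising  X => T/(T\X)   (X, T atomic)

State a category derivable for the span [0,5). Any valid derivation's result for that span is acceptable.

S

[0,5] S   <
  [0,2] PP   <
    [0,1] "the" : PP\NP
    [1,2] "liked" : PP\(PP\NP)
  [2,5] S\PP   <
    [2,3] "clearly" : S
    [3,5] (S\PP)\S   >
      [3,4] "city" : ((S\PP)\S)/S
      [4,5] "heard" : S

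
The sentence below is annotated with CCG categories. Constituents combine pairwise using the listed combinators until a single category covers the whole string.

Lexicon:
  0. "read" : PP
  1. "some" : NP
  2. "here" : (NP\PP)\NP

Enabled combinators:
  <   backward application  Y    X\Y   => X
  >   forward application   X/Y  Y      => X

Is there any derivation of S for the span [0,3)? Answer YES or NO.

NO

PP NP (NP\PP)\NP
CKY chart[0,3] = {NP}; S ∉ chart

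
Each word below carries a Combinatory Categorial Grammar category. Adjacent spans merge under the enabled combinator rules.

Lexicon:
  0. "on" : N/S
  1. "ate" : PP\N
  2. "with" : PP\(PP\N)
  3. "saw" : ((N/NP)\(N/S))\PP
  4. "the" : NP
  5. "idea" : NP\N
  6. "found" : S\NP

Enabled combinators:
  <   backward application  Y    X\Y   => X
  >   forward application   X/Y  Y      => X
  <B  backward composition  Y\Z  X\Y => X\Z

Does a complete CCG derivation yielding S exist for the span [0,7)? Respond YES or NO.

[0,7] S   <
  [0,5] N   >
    [0,4] N/NP   <
      [0,1] "on" : N/S
      [1,4] (N/NP)\(N/S)   <
        [1,3] PP   <
          [1,2] "ate" : PP\N
          [2,3] "with" : PP\(PP\N)
        [3,4] "saw" : ((N/NP)\(N/S))\PP
    [4,5] "the" : NP
  [5,7] S\N   <B
    [5,6] "idea" : NP\N
    [6,7] "found" : S\NP

YES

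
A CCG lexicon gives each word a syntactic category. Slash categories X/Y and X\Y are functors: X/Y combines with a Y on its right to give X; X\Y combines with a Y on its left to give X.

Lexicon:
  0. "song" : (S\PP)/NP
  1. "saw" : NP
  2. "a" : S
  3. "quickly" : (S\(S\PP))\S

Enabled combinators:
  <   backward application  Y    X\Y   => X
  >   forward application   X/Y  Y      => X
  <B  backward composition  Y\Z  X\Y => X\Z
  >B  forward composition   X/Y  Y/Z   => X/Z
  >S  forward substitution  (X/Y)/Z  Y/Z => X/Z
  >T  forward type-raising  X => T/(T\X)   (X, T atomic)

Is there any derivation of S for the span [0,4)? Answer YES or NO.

YES

[0,4] S   <
  [0,2] S\PP   >
    [0,1] "song" : (S\PP)/NP
    [1,2] "saw" : NP
  [2,4] S\(S\PP)   <
    [2,3] "a" : S
    [3,4] "quickly" : (S\(S\PP))\S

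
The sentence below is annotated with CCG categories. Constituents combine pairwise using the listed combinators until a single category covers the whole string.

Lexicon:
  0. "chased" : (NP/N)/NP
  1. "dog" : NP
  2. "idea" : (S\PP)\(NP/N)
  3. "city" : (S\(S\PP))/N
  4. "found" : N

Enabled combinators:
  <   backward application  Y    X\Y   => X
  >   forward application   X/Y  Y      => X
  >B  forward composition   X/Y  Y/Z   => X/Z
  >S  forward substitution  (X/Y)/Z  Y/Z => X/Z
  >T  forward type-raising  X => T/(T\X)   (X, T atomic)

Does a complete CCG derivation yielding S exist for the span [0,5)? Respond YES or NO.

[0,5] S   <
  [0,3] S\PP   <
    [0,2] NP/N   >
      [0,1] "chased" : (NP/N)/NP
      [1,2] "dog" : NP
    [2,3] "idea" : (S\PP)\(NP/N)
  [3,5] S\(S\PP)   >
    [3,4] "city" : (S\(S\PP))/N
    [4,5] "found" : N

YES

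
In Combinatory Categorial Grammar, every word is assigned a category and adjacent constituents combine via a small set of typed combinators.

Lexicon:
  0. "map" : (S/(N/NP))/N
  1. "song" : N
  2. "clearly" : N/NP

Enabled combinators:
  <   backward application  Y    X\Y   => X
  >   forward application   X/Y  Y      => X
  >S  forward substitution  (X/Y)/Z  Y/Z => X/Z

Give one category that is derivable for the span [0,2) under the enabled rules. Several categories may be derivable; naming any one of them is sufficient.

[0,3] S   >
  [0,2] S/(N/NP)   >
    [0,1] "map" : (S/(N/NP))/N
    [1,2] "song" : N
  [2,3] "clearly" : N/NP

S/(N/NP)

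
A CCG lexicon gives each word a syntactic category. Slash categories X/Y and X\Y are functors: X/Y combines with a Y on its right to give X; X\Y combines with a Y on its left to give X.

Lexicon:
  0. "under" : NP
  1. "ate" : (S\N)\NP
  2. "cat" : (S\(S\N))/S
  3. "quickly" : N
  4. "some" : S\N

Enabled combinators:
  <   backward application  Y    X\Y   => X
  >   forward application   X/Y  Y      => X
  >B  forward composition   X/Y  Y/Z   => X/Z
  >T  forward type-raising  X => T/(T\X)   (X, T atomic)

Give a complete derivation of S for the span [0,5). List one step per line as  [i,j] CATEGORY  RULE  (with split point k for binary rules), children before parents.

[0,1] NP  lex  "under"
[1,2] (S\N)\NP  lex  "ate"
[0,2] S\N  <  k=1
[2,3] (S\(S\N))/S  lex  "cat"
[3,4] N  lex  "quickly"
[3,4] S/(S\N)  >T
[4,5] S\N  lex  "some"
[3,5] S  >  k=4
[2,5] S\(S\N)  >  k=3
[0,5] S  <  k=2

[0,5] S   <
  [0,2] S\N   <
    [0,1] "under" : NP
    [1,2] "ate" : (S\N)\NP
  [2,5] S\(S\N)   >
    [2,3] "cat" : (S\(S\N))/S
    [3,5] S   >
      [3,4] S/(S\N)   >T
        [3,4] "quickly" : N
      [4,5] "some" : S\N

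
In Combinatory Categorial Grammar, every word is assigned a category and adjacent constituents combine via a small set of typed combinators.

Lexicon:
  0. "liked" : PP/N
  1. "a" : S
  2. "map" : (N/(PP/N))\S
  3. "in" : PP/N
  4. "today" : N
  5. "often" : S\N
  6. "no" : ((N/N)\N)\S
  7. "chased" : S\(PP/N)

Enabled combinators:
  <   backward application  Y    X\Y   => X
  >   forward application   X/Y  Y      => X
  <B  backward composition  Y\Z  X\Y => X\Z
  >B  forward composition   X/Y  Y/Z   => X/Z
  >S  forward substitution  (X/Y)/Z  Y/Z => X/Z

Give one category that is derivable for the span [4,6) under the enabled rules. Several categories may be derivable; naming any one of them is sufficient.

S

[0,8] S   <
  [0,7] PP/N   >B
    [0,1] "liked" : PP/N
    [1,7] N/N   <
      [1,4] N   >
        [1,3] N/(PP/N)   <
          [1,2] "a" : S
          [2,3] "map" : (N/(PP/N))\S
        [3,4] "in" : PP/N
      [4,7] (N/N)\N   <
        [4,6] S   <
          [4,5] "today" : N
          [5,6] "often" : S\N
        [6,7] "no" : ((N/N)\N)\S
  [7,8] "chased" : S\(PP/N)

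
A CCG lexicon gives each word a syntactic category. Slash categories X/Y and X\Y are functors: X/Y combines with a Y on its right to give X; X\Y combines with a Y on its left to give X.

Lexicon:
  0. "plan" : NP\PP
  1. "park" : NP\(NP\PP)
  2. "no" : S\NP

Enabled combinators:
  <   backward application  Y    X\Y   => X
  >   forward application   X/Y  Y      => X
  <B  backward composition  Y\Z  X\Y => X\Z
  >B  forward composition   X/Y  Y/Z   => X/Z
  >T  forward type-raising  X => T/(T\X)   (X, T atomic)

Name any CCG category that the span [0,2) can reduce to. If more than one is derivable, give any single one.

[0,3] S   <
  [0,2] NP   <
    [0,1] "plan" : NP\PP
    [1,2] "park" : NP\(NP\PP)
  [2,3] "no" : S\NP

NP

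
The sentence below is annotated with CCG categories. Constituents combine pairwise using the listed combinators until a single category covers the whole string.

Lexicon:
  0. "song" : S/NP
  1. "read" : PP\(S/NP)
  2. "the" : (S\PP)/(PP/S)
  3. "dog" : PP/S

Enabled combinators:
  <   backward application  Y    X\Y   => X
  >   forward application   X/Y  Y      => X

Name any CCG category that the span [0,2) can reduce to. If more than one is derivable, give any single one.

PP

[0,4] S   <
  [0,2] PP   <
    [0,1] "song" : S/NP
    [1,2] "read" : PP\(S/NP)
  [2,4] S\PP   >
    [2,3] "the" : (S\PP)/(PP/S)
    [3,4] "dog" : PP/S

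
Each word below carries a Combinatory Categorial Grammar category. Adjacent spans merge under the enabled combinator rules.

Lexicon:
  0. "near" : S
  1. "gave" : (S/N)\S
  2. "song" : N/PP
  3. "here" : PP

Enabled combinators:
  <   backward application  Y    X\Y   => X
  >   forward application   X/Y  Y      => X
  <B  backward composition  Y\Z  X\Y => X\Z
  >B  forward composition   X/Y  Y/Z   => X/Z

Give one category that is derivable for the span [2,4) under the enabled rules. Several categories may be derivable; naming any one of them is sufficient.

N

[0,4] S   >
  [0,2] S/N   <
    [0,1] "near" : S
    [1,2] "gave" : (S/N)\S
  [2,4] N   >
    [2,3] "song" : N/PP
    [3,4] "here" : PP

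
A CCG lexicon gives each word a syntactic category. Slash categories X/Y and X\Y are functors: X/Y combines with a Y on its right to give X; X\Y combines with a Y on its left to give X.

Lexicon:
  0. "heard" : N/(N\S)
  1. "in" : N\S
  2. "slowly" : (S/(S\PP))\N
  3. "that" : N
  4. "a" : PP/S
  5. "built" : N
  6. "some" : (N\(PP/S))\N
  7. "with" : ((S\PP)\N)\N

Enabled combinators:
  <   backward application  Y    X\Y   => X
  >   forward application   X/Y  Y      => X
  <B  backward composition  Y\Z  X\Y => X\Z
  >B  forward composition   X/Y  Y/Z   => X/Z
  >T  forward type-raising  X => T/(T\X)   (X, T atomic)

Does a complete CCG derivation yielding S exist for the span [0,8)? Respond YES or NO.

YES

[0,8] S   >
  [0,3] S/(S\PP)   <
    [0,2] N   >
      [0,1] "heard" : N/(N\S)
      [1,2] "in" : N\S
    [2,3] "slowly" : (S/(S\PP))\N
  [3,8] S\PP   <
    [3,4] "that" : N
    [4,8] (S\PP)\N   <
      [4,7] N   <
        [4,5] "a" : PP/S
        [5,7] N\(PP/S)   <
          [5,6] "built" : N
          [6,7] "some" : (N\(PP/S))\N
      [7,8] "with" : ((S\PP)\N)\N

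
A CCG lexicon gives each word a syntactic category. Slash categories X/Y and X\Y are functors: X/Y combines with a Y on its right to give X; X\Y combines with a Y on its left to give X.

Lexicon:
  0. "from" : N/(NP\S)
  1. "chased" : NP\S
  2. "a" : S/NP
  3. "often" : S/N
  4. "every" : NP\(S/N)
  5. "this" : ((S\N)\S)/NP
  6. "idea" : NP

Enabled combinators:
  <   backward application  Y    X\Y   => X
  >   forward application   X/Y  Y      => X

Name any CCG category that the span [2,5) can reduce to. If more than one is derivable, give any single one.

S

[0,7] S   <
  [0,2] N   >
    [0,1] "from" : N/(NP\S)
    [1,2] "chased" : NP\S
  [2,7] S\N   <
    [2,5] S   >
      [2,3] "a" : S/NP
      [3,5] NP   <
        [3,4] "often" : S/N
        [4,5] "every" : NP\(S/N)
    [5,7] (S\N)\S   >
      [5,6] "this" : ((S\N)\S)/NP
      [6,7] "idea" : NP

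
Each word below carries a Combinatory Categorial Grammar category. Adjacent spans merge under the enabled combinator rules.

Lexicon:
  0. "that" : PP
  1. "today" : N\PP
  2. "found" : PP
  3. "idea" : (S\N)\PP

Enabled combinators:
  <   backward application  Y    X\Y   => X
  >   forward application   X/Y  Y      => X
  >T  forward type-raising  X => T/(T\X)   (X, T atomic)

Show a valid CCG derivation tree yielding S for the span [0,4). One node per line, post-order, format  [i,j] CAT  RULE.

[0,1] PP  lex  "that"
[0,1] N/(N\PP)  >T
[1,2] N\PP  lex  "today"
[0,2] N  >  k=1
[2,3] PP  lex  "found"
[3,4] (S\N)\PP  lex  "idea"
[2,4] S\N  <  k=3
[0,4] S  <  k=2

[0,4] S   <
  [0,2] N   >
    [0,1] N/(N\PP)   >T
      [0,1] "that" : PP
    [1,2] "today" : N\PP
  [2,4] S\N   <
    [2,3] "found" : PP
    [3,4] "idea" : (S\N)\PP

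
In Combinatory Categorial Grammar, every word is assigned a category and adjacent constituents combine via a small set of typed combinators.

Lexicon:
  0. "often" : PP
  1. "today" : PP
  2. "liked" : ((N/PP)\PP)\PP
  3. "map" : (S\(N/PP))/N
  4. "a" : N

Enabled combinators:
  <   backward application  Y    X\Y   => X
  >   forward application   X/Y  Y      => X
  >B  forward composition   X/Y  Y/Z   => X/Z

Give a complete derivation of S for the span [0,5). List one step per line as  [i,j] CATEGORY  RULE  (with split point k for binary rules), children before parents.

[0,1] PP  lex  "often"
[1,2] PP  lex  "today"
[2,3] ((N/PP)\PP)\PP  lex  "liked"
[1,3] (N/PP)\PP  <  k=2
[0,3] N/PP  <  k=1
[3,4] (S\(N/PP))/N  lex  "map"
[4,5] N  lex  "a"
[3,5] S\(N/PP)  >  k=4
[0,5] S  <  k=3

[0,5] S   <
  [0,3] N/PP   <
    [0,1] "often" : PP
    [1,3] (N/PP)\PP   <
      [1,2] "today" : PP
      [2,3] "liked" : ((N/PP)\PP)\PP
  [3,5] S\(N/PP)   >
    [3,4] "map" : (S\(N/PP))/N
    [4,5] "a" : N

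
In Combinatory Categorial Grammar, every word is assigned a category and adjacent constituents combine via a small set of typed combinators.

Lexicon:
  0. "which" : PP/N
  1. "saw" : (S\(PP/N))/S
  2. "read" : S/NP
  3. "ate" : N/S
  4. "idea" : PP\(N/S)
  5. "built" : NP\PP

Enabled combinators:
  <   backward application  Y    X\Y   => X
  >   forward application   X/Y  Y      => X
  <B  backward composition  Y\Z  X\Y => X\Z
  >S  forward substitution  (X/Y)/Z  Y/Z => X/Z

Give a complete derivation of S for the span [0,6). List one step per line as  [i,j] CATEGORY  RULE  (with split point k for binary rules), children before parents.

[0,6] S   <
  [0,1] "which" : PP/N
  [1,6] S\(PP/N)   >
    [1,2] "saw" : (S\(PP/N))/S
    [2,6] S   >
      [2,3] "read" : S/NP
      [3,6] NP   <
        [3,5] PP   <
          [3,4] "ate" : N/S
          [4,5] "idea" : PP\(N/S)
        [5,6] "built" : NP\PP

[0,1] PP/N  lex  "which"
[1,2] (S\(PP/N))/S  lex  "saw"
[2,3] S/NP  lex  "read"
[3,4] N/S  lex  "ate"
[4,5] PP\(N/S)  lex  "idea"
[3,5] PP  <  k=4
[5,6] NP\PP  lex  "built"
[3,6] NP  <  k=5
[2,6] S  >  k=3
[1,6] S\(PP/N)  >  k=2
[0,6] S  <  k=1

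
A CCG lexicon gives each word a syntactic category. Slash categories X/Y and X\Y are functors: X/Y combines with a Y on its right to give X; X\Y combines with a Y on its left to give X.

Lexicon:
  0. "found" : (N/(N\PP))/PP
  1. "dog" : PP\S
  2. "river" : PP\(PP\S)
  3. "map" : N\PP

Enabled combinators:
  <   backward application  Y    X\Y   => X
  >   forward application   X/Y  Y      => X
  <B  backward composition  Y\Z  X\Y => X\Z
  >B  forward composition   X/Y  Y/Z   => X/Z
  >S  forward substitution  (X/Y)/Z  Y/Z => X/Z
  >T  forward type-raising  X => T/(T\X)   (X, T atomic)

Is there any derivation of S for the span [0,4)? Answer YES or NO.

(N/(N\PP))/PP PP\S PP\(PP\S) N\PP
CKY chart[0,4] = {(N/(N\PP))/(PP\N), N, N/(N\N), NP/(NP\N), PP/(PP\N), S/(S\N)}; S ∉ chart

NO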